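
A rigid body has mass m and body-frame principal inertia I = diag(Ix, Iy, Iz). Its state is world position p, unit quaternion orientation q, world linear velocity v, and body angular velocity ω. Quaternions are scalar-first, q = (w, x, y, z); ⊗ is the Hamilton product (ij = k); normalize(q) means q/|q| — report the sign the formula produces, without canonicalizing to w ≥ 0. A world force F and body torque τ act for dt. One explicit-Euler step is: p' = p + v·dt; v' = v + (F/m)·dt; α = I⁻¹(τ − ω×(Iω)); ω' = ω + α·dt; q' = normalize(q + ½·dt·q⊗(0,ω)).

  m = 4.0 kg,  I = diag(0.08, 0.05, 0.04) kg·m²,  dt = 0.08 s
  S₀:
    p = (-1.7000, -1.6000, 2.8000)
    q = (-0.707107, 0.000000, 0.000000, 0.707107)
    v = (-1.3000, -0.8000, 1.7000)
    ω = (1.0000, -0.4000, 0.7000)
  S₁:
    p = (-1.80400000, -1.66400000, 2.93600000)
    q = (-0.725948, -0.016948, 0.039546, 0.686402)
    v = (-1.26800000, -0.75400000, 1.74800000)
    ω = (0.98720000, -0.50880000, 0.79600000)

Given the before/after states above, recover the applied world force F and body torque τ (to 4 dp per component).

F = (1.6000, 2.3000, 2.4000)
τ = (-0.0100, -0.0400, 0.0600)

velocity change Δv = (0.03200000, 0.04600000, 0.04800000)
F = m·Δv/dt = (1.6000, 2.3000, 2.4000)
Δω = ω₁−ω₀ = (-0.01280000, -0.10880000, 0.09600000)
τ = I·(Δω/dt) + ω₀×(Iω₀) = (-0.0100, -0.0400, 0.0600)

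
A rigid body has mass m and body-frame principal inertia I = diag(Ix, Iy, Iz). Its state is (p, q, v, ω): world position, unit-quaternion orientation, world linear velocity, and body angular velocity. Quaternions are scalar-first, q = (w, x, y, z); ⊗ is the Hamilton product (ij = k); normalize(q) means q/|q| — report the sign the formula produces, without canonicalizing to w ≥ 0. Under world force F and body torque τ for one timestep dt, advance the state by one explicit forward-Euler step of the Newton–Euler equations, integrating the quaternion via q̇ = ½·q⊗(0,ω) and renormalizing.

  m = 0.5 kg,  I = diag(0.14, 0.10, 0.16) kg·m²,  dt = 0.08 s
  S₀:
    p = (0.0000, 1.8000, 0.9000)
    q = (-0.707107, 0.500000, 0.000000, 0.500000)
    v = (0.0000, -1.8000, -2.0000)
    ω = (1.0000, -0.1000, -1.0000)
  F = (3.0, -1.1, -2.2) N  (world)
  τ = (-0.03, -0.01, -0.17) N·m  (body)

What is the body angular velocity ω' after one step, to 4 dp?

gyro term ω×Iω = (0.0060, 0.0200, 0.0040)
α = I⁻¹(τ − ω×Iω) = (-0.2571, -0.3000, -1.0875)
ω' = ω + α·dt = (0.9794, -0.1240, -1.0870)

ω' = (0.9794, -0.1240, -1.0870)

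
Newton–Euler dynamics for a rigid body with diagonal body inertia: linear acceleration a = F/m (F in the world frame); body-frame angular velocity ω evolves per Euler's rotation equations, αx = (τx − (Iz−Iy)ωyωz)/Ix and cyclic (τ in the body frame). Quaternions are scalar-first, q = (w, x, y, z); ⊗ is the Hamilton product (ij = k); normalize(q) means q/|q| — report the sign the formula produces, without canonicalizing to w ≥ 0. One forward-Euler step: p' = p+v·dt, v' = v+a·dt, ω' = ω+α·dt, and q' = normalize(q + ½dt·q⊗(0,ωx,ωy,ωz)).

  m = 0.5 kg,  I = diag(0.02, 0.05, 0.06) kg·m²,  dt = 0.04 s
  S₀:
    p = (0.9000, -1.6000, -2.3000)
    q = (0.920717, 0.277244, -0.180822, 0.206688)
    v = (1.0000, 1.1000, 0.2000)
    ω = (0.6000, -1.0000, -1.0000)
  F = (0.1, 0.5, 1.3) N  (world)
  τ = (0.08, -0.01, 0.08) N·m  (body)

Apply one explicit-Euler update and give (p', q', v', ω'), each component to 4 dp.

a = (0.2000, 1.0000, 2.6000)
p' = p + v·dt = (0.9400, -1.5560, -2.2920)
v + (F/m)dt = (1.0080, 1.1400, 0.3040)
angular accel α = (3.5000, -0.6800, 1.6333)
ω + α·dt = (0.7400, -1.0272, -0.9347)
Hamilton product q⊗(0,ω) = (-0.1404804, 0.9399402, -0.5194602, -1.0894678)
q + ½dt·q⊗(0,ω), renormalized = (0.9175, 0.2959, -0.1911, 0.1848)

p' = (0.9400, -1.5560, -2.2920)
q' = (0.9175, 0.2959, -0.1911, 0.1848)
v' = (1.0080, 1.1400, 0.3040)
ω' = (0.7400, -1.0272, -0.9347)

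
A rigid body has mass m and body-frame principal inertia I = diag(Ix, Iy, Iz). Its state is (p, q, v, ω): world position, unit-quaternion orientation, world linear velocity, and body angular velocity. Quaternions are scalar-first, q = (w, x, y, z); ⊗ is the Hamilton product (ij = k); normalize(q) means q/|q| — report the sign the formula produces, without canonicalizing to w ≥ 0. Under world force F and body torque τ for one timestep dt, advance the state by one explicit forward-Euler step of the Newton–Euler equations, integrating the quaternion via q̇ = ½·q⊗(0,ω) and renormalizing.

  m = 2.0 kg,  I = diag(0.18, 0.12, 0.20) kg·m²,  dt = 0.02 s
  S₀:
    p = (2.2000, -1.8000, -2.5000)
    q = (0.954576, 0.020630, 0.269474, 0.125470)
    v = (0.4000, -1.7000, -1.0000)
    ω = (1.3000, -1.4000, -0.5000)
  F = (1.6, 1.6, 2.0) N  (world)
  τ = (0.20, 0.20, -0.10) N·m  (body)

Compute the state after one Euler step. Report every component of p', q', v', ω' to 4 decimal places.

p' = (2.2080, -1.8340, -2.5200)
q' = (0.9585, 0.0334, 0.2578, 0.1169)
v' = (0.4160, -1.6840, -0.9800)
ω' = (1.3160, -1.3688, -0.5209)

p + v·dt = (2.2080, -1.8340, -2.5200)
v + (F/m)dt = (0.4160, -1.6840, -0.9800)
gyro term ω×Iω = (0.0560, 0.0130, 0.1092)
angular accel α = (0.8000, 1.5583, -1.0460)
ω' = ω + α·dt = (1.3160, -1.3688, -0.5209)
q⊗(0,ω) = (0.4131796, 1.2818698, -1.1629804, -0.8564862)
q + ½dt·q⊗(0,ω), renormalized = (0.9585, 0.0334, 0.2578, 0.1169)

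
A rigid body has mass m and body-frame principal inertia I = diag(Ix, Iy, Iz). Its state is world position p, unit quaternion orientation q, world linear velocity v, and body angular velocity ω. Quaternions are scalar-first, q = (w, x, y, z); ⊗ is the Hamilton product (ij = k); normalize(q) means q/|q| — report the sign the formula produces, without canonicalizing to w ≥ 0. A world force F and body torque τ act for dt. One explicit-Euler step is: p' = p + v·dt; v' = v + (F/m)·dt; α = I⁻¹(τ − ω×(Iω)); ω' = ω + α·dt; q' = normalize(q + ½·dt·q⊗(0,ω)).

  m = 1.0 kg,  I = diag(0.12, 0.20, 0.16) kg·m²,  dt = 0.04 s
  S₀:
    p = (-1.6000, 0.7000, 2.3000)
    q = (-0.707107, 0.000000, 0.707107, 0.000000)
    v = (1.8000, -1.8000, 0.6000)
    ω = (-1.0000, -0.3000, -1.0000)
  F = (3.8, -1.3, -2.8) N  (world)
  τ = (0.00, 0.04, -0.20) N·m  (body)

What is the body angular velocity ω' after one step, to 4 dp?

ω' = (-0.9960, -0.2840, -1.0560)

precession coupling ω×(Iω) = (-0.0120, -0.0400, 0.0240)
angular accel α = (0.1000, 0.4000, -1.4000)
ω + α·dt = (-0.9960, -0.2840, -1.0560)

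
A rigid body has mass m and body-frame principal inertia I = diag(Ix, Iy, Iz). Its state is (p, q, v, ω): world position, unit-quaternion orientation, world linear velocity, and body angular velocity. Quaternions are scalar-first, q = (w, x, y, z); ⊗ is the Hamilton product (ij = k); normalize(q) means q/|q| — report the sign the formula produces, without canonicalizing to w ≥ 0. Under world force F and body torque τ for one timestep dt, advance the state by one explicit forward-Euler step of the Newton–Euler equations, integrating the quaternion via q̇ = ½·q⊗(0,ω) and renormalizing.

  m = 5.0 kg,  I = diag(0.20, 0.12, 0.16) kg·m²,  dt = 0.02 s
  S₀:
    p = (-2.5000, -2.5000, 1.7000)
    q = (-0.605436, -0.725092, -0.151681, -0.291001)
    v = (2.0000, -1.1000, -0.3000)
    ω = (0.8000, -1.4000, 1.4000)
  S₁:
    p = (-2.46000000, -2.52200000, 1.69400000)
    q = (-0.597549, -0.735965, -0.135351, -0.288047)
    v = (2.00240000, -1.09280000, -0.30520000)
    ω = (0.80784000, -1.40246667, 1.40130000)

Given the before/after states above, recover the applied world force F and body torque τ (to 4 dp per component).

velocity change Δv = (0.00240000, 0.00720000, -0.00520000)
m·(v₁−v₀)/dt = (0.6000, 1.8000, -1.3000)
ω₁ − ω₀ = (0.00784000, -0.00246667, 0.00130000)
I·α + gyro = (0.0000, 0.0300, 0.1000)

F = (0.6000, 1.8000, -1.3000)
τ = (0.0000, 0.0300, 0.1000)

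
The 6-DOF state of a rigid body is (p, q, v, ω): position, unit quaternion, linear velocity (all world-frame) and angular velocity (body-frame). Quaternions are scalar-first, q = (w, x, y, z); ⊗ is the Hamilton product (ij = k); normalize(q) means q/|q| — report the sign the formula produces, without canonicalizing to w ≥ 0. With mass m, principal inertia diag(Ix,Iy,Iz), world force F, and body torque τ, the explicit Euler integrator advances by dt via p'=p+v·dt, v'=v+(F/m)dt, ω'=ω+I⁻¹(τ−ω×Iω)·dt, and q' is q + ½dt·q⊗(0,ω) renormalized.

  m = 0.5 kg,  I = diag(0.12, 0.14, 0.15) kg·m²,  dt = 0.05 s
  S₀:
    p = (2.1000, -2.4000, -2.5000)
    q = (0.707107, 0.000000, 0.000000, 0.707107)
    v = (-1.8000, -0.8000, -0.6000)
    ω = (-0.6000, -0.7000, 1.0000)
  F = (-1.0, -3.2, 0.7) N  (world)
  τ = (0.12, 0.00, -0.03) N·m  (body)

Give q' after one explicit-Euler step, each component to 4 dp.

2q̇ = q⊗(0,ω) = (-0.7071070, 0.0707107, -0.9192391, 0.7071070)
q + ½dt·q⊗(0,ω), renormalized = (0.6890, 0.0018, -0.0230, 0.7244)

q' = (0.6890, 0.0018, -0.0230, 0.7244)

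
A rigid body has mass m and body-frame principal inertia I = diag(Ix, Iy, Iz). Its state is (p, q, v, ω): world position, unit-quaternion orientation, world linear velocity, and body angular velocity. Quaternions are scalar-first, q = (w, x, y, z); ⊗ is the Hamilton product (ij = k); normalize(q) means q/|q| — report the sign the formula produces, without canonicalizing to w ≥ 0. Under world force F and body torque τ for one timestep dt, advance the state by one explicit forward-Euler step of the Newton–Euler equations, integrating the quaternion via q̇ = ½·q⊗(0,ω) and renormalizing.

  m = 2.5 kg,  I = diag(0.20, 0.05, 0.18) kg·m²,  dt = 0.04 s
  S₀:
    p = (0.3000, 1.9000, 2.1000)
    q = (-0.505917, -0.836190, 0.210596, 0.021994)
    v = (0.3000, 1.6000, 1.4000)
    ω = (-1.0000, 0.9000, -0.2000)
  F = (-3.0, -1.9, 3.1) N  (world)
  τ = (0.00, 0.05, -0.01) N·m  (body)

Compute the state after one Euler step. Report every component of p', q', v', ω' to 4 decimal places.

p' = (0.3120, 1.9640, 2.1560)
q' = (-0.5261, -0.8270, 0.1976, 0.0132)
v' = (0.2520, 1.5696, 1.4496)
ω' = (-0.9953, 0.9368, -0.2322)

angular accel α = (0.1170, 0.9200, -0.8056)
new body rate ω' = (-0.9953, 0.9368, -0.2322)
q⊗(0,ω) = (-1.0213276, 0.4440032, -0.6445573, -0.4407916)
q' = normalize(q + ½dt·q⊗(0,ω)) = (-0.5261, -0.8270, 0.1976, 0.0132)
new position p' = (0.3120, 1.9640, 2.1560)
v' = v + a·dt = (0.2520, 1.5696, 1.4496)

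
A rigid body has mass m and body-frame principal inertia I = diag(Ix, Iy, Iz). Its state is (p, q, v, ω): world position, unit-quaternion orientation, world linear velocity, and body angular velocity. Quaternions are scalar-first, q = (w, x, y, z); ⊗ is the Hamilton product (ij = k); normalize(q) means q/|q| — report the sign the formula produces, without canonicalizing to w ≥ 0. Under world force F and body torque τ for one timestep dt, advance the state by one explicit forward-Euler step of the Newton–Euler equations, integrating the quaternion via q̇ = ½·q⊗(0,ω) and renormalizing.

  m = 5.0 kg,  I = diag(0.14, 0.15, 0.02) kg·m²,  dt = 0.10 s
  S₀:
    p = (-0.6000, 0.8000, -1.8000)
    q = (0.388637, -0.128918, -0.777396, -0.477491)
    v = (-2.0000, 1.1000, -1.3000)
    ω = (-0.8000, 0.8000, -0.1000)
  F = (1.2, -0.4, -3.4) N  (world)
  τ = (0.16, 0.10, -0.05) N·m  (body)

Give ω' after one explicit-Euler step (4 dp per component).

ω×(Iω) gyroscopic = (0.0104, 0.0096, -0.0064)
angular accel α = (1.0686, 0.6027, -2.1800)
ω' = ω + α·dt = (-0.6931, 0.8603, -0.3180)

ω' = (-0.6931, 0.8603, -0.3180)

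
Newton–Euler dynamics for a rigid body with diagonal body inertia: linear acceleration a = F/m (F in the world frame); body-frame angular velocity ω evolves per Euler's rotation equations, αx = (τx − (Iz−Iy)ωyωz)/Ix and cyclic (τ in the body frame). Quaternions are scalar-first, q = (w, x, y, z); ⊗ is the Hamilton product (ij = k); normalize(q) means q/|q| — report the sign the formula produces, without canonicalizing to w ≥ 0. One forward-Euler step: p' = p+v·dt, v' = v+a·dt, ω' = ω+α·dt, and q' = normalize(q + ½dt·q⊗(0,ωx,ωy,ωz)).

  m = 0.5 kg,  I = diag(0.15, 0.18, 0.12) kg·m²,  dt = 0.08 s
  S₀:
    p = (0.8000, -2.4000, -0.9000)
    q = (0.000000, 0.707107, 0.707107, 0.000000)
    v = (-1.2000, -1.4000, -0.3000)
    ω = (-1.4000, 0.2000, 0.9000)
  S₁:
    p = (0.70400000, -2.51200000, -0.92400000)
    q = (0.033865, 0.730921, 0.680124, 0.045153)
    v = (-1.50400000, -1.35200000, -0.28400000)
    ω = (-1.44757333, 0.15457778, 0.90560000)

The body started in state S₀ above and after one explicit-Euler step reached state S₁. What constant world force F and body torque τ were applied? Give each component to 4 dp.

F = (-1.9000, 0.3000, 0.1000)
τ = (-0.1000, -0.1400, 0.0000)

velocity change Δv = (-0.30400000, 0.04800000, 0.01600000)
m·(v₁−v₀)/dt = (-1.9000, 0.3000, 0.1000)
Δω = ω₁−ω₀ = (-0.04757333, -0.04542222, 0.00560000)
ω₀×(Iω₀) = (-0.0108, -0.0378, -0.0084)
τ = I·(Δω/dt) + ω₀×(Iω₀) = (-0.1000, -0.1400, 0.0000)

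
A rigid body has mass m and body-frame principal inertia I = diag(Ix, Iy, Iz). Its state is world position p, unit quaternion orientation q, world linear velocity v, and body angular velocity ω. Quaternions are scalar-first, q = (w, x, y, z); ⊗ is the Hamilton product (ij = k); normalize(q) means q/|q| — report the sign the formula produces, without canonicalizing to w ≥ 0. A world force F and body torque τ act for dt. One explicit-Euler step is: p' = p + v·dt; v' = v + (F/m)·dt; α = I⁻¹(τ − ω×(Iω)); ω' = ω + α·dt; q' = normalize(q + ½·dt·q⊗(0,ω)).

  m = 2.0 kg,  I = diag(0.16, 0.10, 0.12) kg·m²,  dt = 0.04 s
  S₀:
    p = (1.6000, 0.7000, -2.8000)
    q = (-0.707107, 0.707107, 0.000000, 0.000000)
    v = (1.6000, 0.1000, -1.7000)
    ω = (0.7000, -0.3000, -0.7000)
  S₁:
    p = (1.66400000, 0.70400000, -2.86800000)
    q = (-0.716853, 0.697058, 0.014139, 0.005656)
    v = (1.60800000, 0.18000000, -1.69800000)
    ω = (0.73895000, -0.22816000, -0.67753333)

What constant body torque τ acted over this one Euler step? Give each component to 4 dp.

τ = (0.1600, 0.1600, 0.0800)

Δω = ω₁−ω₀ = (0.03895000, 0.07184000, 0.02246667)
applied torque τ = (0.1600, 0.1600, 0.0800)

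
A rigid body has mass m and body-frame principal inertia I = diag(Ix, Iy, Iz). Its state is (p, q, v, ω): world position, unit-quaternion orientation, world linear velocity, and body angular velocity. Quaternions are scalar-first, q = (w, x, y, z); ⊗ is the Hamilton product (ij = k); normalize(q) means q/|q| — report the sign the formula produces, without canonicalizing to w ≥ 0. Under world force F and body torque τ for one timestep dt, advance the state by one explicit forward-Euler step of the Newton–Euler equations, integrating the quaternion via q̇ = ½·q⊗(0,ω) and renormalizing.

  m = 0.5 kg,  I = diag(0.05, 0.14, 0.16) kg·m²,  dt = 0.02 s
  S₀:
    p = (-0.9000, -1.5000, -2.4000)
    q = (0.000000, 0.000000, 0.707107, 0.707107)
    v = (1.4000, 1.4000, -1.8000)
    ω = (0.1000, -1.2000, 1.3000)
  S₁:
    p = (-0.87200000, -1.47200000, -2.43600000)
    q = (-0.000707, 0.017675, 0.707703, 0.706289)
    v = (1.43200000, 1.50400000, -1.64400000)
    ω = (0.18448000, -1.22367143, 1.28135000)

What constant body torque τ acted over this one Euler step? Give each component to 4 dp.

Δω = ω₁−ω₀ = (0.08448000, -0.02367143, -0.01865000)
ω₀×(Iω₀) = (-0.0312, -0.0143, -0.0108)
applied torque τ = (0.1800, -0.1800, -0.1600)

τ = (0.1800, -0.1800, -0.1600)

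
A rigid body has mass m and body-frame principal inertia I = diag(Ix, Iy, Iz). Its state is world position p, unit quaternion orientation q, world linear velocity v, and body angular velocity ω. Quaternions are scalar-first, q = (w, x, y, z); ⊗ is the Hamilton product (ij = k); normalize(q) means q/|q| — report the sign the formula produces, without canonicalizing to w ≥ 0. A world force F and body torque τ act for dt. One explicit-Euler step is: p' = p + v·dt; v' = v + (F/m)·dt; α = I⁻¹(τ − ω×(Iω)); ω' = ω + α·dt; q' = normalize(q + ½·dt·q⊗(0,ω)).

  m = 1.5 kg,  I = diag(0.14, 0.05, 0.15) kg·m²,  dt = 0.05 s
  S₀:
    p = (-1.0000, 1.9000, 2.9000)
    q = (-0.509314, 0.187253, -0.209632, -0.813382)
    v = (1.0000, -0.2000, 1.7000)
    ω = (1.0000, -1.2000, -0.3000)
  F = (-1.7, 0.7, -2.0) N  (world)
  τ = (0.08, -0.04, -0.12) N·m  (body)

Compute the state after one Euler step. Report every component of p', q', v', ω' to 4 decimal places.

p' = (-0.9500, 1.8900, 2.9850)
q' = (-0.5260, 0.1516, -0.2131, -0.8093)
v' = (0.9433, -0.1767, 1.6333)
ω' = (1.0157, -1.2430, -0.3760)

precession coupling ω×(Iω) = (0.0360, 0.0030, 0.1080)
(τ − ω×Iω)/I = (0.3143, -0.8600, -1.5200)
ω + α·dt = (1.0157, -1.2430, -0.3760)
2q̇ = q⊗(0,ω) = (-0.6828260, -1.4224828, -0.1460293, 0.1377226)
q' = normalize(q + ½dt·q⊗(0,ω)) = (-0.5260, 0.1516, -0.2131, -0.8093)
new position p' = (-0.9500, 1.8900, 2.9850)
new velocity v' = (0.9433, -0.1767, 1.6333)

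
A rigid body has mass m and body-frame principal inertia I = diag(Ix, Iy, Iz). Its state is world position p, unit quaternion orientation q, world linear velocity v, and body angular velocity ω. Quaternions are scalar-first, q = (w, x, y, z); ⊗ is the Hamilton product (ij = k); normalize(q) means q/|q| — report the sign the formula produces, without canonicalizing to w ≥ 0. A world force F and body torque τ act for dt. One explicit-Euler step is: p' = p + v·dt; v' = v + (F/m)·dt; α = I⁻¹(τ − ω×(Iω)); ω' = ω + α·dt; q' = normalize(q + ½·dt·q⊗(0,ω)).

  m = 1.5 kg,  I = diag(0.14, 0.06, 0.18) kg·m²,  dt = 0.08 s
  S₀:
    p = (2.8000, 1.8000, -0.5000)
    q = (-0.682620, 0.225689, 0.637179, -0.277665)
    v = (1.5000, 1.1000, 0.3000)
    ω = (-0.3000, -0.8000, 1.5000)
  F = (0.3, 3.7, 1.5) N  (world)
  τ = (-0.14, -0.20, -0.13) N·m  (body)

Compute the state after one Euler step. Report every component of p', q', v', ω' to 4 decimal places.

p' = (2.9200, 1.8880, -0.4760)
q' = (-0.6413, 0.2626, 0.6473, -0.3174)
v' = (1.5160, 1.2973, 0.3800)
ω' = (-0.2977, -1.0907, 1.4508)

gyro term ω×Iω = (-0.1440, 0.0180, -0.0192)
α = I⁻¹(τ − ω×Iω) = (0.0286, -3.6333, -0.6156)
ω' = ω + α·dt = (-0.2977, -1.0907, 1.4508)
2q̇ = q⊗(0,ω) = (0.9939474, 0.9384225, 0.2908620, -1.0133275)
q + ½dt·q⊗(0,ω), renormalized = (-0.6413, 0.2626, 0.6473, -0.3174)
p + v·dt = (2.9200, 1.8880, -0.4760)
new velocity v' = (1.5160, 1.2973, 0.3800)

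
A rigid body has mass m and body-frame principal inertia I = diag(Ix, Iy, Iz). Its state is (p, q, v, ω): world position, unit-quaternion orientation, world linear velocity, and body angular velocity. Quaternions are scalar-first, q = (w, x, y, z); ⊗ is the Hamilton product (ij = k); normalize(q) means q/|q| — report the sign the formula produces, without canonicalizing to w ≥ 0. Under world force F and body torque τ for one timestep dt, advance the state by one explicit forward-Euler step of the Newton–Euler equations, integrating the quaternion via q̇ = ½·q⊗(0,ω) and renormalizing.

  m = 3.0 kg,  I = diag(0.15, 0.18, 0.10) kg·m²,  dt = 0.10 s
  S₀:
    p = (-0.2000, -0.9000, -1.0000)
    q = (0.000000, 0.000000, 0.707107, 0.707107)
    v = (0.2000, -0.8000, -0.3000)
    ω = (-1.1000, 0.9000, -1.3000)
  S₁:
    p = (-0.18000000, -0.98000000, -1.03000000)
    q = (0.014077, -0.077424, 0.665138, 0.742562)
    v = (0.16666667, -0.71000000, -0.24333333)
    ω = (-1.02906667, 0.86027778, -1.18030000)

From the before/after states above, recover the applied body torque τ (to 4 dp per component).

τ = (0.2000, 0.0000, 0.0900)

Δω = ω₁−ω₀ = (0.07093333, -0.03972222, 0.11970000)
precession coupling = (0.0936, 0.0715, -0.0297)
applied torque τ = (0.2000, 0.0000, 0.0900)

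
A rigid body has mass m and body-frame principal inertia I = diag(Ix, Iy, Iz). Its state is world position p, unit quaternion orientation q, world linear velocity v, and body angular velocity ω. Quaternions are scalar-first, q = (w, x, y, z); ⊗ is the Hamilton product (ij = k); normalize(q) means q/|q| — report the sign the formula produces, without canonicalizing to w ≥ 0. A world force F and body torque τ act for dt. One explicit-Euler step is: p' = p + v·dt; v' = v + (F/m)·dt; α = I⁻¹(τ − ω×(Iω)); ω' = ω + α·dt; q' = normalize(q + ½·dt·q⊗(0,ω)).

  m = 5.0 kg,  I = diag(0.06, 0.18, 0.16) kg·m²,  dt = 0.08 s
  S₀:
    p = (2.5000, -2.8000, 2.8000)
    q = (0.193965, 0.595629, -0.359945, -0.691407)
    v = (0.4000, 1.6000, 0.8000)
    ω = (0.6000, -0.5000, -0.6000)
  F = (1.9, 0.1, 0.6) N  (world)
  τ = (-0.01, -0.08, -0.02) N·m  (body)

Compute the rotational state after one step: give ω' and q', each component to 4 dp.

ω' = (0.5947, -0.5516, -0.5920)
q' = (0.1558, 0.5946, -0.3658, -0.6988)

(τ − ω×Iω)/I = (-0.0667, -0.6444, 0.1000)
ω + α·dt = (0.5947, -0.5516, -0.5920)
Hamilton product q⊗(0,ω) = (-0.9521941, -0.0133575, -0.1544493, -0.1982265)
q' = normalize(q + ½dt·q⊗(0,ω)) = (0.1558, 0.5946, -0.3658, -0.6988)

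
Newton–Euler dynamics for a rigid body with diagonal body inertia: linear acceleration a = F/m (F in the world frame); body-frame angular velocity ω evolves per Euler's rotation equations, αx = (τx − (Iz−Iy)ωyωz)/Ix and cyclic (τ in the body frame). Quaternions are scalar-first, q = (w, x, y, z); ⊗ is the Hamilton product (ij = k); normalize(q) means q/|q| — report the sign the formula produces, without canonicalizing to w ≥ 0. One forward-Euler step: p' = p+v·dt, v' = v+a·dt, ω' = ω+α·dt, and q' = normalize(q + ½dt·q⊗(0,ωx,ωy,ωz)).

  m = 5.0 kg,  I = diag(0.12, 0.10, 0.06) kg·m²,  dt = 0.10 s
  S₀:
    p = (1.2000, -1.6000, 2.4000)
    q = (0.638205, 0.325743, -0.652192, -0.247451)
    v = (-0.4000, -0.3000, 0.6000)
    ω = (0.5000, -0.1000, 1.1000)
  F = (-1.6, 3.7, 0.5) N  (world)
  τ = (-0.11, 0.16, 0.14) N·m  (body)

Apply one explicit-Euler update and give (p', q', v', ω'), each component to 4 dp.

p' = (1.1600, -1.6300, 2.4600)
q' = (0.6392, 0.3040, -0.6782, -0.1973)
v' = (-0.4320, -0.2260, 0.6100)
ω' = (0.4047, 0.0270, 1.3317)

new position p' = (1.1600, -1.6300, 2.4600)
new velocity v' = (-0.4320, -0.2260, 0.6100)
(τ − ω×Iω)/I = (-0.9533, 1.2700, 2.3167)
ω' = ω + α·dt = (0.4047, 0.0270, 1.3317)
2q̇ = q⊗(0,ω) = (0.0441054, -0.4230538, -0.5458633, 0.9955472)
updated quaternion q' = (0.6392, 0.3040, -0.6782, -0.1973)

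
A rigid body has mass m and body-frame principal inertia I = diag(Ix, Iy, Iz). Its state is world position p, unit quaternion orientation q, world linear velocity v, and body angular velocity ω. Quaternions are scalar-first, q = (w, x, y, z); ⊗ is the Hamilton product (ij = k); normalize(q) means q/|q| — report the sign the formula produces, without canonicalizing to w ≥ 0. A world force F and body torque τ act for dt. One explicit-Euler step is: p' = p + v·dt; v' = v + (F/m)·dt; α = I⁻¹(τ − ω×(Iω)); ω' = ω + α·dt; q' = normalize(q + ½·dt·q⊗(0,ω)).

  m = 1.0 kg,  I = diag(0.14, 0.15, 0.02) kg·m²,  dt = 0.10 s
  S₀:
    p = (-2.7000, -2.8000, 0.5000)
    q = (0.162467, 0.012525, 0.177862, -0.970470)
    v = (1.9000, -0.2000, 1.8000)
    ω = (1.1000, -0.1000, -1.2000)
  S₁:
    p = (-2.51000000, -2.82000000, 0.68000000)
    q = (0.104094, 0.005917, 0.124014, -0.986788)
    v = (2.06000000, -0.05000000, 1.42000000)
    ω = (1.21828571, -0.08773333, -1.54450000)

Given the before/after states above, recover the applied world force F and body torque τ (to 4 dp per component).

F = (1.6000, 1.5000, -3.8000)
τ = (0.1500, -0.1400, -0.0700)

rate change Δω = (0.11828571, 0.01226667, -0.34450000)
applied torque τ = (0.1500, -0.1400, -0.0700)
Δv = v₁−v₀ = (0.16000000, 0.15000000, -0.38000000)
F = m·Δv/dt = (1.6000, 1.5000, -3.8000)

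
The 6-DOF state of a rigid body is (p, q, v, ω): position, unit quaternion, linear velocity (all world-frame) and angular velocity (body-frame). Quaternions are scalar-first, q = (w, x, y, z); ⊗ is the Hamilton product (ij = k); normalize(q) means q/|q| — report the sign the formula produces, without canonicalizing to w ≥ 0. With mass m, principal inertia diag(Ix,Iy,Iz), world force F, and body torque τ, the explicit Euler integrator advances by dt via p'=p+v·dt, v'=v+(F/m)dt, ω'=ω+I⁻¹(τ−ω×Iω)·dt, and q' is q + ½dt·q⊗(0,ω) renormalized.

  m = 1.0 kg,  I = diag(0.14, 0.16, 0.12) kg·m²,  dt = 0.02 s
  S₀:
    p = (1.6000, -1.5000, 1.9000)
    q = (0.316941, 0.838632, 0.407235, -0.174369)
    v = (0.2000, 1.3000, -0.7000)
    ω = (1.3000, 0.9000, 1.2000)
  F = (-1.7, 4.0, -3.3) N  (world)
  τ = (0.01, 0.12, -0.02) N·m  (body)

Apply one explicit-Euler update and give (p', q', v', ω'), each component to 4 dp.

new position p' = (1.6040, -1.4740, 1.8860)
v + (F/m)dt = (0.1660, 1.3800, -0.7660)
ω×(Iω) gyroscopic = (-0.0432, 0.0312, 0.0234)
angular accel α = (0.3800, 0.5550, -0.3617)
ω + α·dt = (1.3076, 0.9111, 1.1928)
q⊗(0,ω) = (-1.2474903, 1.0576374, -0.9477912, 0.6056925)
updated quaternion q' = (0.3044, 0.8490, 0.3977, -0.1683)

p' = (1.6040, -1.4740, 1.8860)
q' = (0.3044, 0.8490, 0.3977, -0.1683)
v' = (0.1660, 1.3800, -0.7660)
ω' = (1.3076, 0.9111, 1.1928)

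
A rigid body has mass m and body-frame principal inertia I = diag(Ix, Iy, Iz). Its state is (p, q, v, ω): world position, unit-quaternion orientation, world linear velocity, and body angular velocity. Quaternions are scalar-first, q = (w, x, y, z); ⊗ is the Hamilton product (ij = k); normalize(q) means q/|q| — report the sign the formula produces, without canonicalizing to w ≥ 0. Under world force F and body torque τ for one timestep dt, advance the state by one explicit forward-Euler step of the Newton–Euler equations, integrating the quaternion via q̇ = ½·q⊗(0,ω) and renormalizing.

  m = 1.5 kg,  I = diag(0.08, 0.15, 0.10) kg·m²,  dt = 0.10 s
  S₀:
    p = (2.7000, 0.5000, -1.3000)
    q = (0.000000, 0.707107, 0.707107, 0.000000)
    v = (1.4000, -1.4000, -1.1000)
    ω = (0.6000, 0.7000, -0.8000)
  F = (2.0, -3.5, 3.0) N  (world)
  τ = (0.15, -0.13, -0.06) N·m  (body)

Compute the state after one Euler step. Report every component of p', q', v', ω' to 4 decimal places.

linear accel F/m = (1.3333, -2.3333, 2.0000)
p' = p + v·dt = (2.8400, 0.3600, -1.4100)
v + (F/m)dt = (1.5333, -1.6333, -0.9000)
ω×(Iω) gyroscopic = (0.0280, 0.0096, 0.0294)
(τ − ω×Iω)/I = (1.5250, -0.9307, -0.8940)
ω' = ω + α·dt = (0.7525, 0.6069, -0.8894)
q⊗(0,ω) = (-0.9192391, -0.5656856, 0.5656856, 0.0707107)
q' = normalize(q + ½dt·q⊗(0,ω)) = (-0.0459, 0.6776, 0.7340, 0.0035)

p' = (2.8400, 0.3600, -1.4100)
q' = (-0.0459, 0.6776, 0.7340, 0.0035)
v' = (1.5333, -1.6333, -0.9000)
ω' = (0.7525, 0.6069, -0.8894)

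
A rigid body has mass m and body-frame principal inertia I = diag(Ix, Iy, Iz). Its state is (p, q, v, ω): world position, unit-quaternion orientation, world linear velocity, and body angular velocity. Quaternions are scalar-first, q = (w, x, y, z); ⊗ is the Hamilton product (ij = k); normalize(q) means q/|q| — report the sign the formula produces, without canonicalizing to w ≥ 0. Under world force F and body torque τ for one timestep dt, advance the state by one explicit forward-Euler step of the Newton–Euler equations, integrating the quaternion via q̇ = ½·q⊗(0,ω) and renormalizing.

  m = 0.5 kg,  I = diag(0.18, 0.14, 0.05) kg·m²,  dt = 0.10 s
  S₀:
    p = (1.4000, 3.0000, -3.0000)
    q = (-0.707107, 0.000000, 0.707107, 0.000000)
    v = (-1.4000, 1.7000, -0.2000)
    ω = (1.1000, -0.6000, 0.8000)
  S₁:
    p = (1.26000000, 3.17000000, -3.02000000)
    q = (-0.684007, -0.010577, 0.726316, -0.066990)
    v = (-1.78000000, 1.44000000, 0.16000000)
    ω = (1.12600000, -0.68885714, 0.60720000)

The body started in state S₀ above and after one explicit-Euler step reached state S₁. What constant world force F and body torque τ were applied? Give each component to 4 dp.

F = (-1.9000, -1.3000, 1.8000)
τ = (0.0900, -0.0100, -0.0700)

rate change Δω = (0.02600000, -0.08885714, -0.19280000)
τ = I·(Δω/dt) + ω₀×(Iω₀) = (0.0900, -0.0100, -0.0700)
Δv = v₁−v₀ = (-0.38000000, -0.26000000, 0.36000000)
m·(v₁−v₀)/dt = (-1.9000, -1.3000, 1.8000)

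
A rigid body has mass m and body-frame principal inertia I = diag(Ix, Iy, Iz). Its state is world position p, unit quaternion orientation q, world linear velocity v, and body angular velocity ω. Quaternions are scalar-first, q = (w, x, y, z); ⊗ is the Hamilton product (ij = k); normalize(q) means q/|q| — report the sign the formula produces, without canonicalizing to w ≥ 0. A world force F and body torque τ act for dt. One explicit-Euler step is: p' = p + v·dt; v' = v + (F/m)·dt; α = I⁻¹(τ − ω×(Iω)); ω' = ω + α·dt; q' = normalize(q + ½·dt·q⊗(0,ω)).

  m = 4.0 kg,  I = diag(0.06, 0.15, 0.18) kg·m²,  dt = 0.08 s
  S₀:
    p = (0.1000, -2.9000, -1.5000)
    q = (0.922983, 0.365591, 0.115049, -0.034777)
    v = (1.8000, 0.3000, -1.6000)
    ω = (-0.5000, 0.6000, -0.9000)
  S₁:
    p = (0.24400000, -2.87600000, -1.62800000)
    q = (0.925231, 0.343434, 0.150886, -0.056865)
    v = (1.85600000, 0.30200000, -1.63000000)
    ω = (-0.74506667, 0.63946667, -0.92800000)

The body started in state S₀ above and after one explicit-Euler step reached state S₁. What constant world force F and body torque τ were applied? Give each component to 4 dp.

F = (2.8000, 0.1000, -1.5000)
τ = (-0.2000, 0.0200, -0.0900)

velocity change Δv = (0.05600000, 0.00200000, -0.03000000)
F = m·Δv/dt = (2.8000, 0.1000, -1.5000)
ω₁ − ω₀ = (-0.24506667, 0.03946667, -0.02800000)
applied torque τ = (-0.2000, 0.0200, -0.0900)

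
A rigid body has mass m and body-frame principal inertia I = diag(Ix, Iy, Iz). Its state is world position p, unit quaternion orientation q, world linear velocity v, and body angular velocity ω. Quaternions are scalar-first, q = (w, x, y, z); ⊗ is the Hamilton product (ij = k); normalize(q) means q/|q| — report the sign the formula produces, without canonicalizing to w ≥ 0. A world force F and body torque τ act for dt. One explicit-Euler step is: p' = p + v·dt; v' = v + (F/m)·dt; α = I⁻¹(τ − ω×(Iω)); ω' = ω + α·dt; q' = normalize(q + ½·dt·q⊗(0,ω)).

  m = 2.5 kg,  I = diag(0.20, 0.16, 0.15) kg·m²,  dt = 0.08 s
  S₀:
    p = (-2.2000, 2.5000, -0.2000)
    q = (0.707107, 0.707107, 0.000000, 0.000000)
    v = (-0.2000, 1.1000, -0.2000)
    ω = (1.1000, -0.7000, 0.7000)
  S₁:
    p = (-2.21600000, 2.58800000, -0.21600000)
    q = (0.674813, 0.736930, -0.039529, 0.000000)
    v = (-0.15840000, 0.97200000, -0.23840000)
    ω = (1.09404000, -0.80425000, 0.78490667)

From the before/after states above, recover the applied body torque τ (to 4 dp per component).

ω₁ − ω₀ = (-0.00596000, -0.10425000, 0.08490667)
τ = I·(Δω/dt) + ω₀×(Iω₀) = (-0.0100, -0.1700, 0.1900)

τ = (-0.0100, -0.1700, 0.1900)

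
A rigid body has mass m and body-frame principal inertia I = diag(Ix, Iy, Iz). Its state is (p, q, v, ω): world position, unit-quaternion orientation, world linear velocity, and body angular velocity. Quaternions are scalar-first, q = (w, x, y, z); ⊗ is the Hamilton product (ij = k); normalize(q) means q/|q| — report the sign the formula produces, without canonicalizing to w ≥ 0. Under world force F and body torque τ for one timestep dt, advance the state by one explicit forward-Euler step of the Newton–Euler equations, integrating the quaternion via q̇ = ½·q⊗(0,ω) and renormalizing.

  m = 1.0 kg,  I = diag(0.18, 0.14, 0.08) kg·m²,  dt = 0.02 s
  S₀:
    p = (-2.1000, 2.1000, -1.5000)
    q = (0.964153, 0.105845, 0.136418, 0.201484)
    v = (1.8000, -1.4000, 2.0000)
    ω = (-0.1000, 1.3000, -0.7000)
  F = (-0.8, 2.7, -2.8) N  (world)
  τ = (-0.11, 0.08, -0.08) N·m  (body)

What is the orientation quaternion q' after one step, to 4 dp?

q⊗(0,ω) = (-0.0257201, -0.4538371, 1.3073420, -0.5236668)
q' = normalize(q + ½dt·q⊗(0,ω)) = (0.9638, 0.1013, 0.1495, 0.1962)

q' = (0.9638, 0.1013, 0.1495, 0.1962)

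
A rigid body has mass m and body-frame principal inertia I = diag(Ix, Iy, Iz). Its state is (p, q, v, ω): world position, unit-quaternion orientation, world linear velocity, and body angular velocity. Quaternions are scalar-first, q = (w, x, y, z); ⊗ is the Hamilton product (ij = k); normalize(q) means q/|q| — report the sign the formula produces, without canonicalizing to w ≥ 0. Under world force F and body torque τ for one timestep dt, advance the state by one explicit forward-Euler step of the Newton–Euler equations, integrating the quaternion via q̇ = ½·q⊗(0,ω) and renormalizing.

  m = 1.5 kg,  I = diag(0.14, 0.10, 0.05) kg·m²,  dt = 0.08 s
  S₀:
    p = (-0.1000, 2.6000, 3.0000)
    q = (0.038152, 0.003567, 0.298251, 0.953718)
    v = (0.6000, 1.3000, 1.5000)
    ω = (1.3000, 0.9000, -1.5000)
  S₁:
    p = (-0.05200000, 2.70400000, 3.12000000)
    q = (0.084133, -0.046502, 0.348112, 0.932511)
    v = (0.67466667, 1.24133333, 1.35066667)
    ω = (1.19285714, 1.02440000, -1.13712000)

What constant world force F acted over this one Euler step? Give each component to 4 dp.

F = (1.4000, -1.1000, -2.8000)

v₁ − v₀ = (0.07466667, -0.05866667, -0.14933333)
applied force F = (1.4000, -1.1000, -2.8000)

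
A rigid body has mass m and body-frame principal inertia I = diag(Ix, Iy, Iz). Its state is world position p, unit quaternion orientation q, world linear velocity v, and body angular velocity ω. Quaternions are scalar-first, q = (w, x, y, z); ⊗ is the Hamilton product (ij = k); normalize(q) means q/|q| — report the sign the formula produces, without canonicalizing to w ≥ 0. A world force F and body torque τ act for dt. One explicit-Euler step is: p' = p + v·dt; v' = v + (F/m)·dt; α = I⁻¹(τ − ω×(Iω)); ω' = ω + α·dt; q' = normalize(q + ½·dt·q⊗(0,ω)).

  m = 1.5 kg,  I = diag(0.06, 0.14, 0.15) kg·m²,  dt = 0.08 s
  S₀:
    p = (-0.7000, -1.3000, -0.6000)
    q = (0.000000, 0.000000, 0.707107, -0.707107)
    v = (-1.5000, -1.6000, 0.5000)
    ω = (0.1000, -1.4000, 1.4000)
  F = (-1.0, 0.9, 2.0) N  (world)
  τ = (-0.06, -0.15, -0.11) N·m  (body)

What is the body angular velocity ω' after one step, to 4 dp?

ω' = (0.0461, -1.4785, 1.3473)

angular accel α = (-0.6733, -0.9814, -0.6587)
new body rate ω' = (0.0461, -1.4785, 1.3473)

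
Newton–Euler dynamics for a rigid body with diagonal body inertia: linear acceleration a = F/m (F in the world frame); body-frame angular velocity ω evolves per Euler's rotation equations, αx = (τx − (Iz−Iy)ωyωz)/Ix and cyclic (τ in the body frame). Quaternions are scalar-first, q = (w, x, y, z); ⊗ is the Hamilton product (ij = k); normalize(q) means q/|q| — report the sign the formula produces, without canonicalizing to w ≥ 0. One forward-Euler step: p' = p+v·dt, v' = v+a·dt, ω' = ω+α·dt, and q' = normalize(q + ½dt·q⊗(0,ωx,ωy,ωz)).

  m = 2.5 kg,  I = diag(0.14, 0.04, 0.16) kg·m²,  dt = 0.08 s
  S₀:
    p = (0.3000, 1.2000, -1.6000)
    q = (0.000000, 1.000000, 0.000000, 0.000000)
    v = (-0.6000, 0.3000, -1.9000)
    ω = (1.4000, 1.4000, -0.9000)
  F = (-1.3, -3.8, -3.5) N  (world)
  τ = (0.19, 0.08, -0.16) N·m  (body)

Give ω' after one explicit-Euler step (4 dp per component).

ω' = (1.5950, 1.5096, -0.8820)

precession coupling ω×(Iω) = (-0.1512, 0.0252, -0.1960)
α = I⁻¹(τ − ω×Iω) = (2.4371, 1.3700, 0.2250)
ω + α·dt = (1.5950, 1.5096, -0.8820)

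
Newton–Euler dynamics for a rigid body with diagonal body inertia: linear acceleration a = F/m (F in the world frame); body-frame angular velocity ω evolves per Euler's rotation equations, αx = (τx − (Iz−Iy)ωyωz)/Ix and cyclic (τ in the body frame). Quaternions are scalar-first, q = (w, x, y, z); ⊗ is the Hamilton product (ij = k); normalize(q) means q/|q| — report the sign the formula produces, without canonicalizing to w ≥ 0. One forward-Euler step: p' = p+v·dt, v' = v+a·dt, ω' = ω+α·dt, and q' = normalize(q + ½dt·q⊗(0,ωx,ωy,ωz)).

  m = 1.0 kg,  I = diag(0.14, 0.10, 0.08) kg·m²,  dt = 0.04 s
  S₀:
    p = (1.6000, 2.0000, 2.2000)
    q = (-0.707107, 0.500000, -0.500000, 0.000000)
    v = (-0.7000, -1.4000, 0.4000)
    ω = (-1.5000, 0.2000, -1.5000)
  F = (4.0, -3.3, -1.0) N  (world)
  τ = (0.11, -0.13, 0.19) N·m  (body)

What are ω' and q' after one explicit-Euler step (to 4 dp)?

precession coupling ω×(Iω) = (0.0060, 0.1350, 0.0120)
(τ − ω×Iω)/I = (0.7429, -2.6500, 2.2250)
new body rate ω' = (-1.4703, 0.0940, -1.4110)
2q̇ = q⊗(0,ω) = (0.8500000, 1.8106605, 0.6085786, 0.4106605)
updated quaternion q' = (-0.6895, 0.5357, -0.4874, 0.0082)

ω' = (-1.4703, 0.0940, -1.4110)
q' = (-0.6895, 0.5357, -0.4874, 0.0082)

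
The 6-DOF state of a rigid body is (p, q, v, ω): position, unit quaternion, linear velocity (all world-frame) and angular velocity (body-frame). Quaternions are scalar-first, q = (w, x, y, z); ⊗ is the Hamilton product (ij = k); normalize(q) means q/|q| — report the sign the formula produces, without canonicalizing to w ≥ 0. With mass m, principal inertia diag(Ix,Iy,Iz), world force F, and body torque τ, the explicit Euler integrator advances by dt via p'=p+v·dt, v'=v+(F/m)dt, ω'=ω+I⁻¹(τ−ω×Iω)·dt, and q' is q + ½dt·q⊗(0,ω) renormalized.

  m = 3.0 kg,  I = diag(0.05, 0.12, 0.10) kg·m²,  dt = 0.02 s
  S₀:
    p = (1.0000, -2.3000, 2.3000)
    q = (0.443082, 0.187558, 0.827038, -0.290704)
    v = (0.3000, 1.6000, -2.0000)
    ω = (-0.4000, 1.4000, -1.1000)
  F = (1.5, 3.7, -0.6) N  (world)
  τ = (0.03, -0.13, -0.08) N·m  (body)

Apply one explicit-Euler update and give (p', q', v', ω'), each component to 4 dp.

p' = (1.0060, -2.2680, 2.2600)
q' = (0.4290, 0.1807, 0.8363, -0.2896)
v' = (0.3100, 1.6247, -2.0040)
ω' = (-0.4003, 1.3820, -1.1082)

gyro term ω×Iω = (0.0308, -0.0220, -0.0392)
angular accel α = (-0.0160, -0.9000, -0.4080)
ω + α·dt = (-0.4003, 1.3820, -1.1082)
2q̇ = q⊗(0,ω) = (-1.4026044, -0.6799890, 0.9429102, 0.1060062)
q' = normalize(q + ½dt·q⊗(0,ω)) = (0.4290, 0.1807, 0.8363, -0.2896)
a = (0.5000, 1.2333, -0.2000)
p' = p + v·dt = (1.0060, -2.2680, 2.2600)
v + (F/m)dt = (0.3100, 1.6247, -2.0040)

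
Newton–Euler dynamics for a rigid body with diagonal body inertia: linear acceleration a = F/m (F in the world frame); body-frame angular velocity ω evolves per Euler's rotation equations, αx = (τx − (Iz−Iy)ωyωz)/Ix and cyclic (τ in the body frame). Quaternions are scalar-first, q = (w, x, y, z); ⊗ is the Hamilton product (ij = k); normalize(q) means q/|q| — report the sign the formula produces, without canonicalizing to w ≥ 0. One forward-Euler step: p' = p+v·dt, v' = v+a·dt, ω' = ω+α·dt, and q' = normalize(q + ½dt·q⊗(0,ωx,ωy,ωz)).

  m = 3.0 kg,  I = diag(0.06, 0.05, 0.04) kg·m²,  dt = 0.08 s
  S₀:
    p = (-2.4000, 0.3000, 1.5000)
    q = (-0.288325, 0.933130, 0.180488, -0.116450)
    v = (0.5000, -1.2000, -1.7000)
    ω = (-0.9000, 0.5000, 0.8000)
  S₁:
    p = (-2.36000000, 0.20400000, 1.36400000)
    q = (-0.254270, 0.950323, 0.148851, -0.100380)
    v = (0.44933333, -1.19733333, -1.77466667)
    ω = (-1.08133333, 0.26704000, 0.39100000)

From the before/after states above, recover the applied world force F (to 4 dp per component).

Δv = v₁−v₀ = (-0.05066667, 0.00266667, -0.07466667)
F = m·Δv/dt = (-1.9000, 0.1000, -2.8000)

F = (-1.9000, 0.1000, -2.8000)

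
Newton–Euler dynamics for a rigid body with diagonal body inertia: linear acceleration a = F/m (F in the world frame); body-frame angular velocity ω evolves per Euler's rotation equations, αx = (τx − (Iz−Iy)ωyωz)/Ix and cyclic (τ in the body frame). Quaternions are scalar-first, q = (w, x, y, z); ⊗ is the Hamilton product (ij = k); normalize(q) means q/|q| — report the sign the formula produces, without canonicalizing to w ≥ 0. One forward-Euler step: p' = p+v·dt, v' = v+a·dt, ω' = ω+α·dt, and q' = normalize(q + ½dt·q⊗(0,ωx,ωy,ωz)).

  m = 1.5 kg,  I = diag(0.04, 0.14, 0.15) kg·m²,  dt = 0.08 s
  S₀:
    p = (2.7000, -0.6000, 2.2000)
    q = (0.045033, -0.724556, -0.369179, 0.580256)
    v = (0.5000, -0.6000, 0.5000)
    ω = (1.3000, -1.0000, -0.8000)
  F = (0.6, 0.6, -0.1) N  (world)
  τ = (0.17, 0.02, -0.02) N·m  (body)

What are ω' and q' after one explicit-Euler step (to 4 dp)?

α = I⁻¹(τ − ω×Iω) = (4.0500, -0.6743, 0.7333)
ω' = ω + α·dt = (1.6240, -1.0539, -0.7413)
2q̇ = q⊗(0,ω) = (1.0369486, 0.9341421, 0.1296550, 1.1684623)
updated quaternion q' = (0.0863, -0.6854, -0.3630, 0.6253)

ω' = (1.6240, -1.0539, -0.7413)
q' = (0.0863, -0.6854, -0.3630, 0.6253)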